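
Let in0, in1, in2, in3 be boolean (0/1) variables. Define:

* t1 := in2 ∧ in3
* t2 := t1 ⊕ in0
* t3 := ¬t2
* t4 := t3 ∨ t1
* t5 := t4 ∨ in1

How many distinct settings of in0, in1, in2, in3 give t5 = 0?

t5 = t4 ∨ in1 must be 0, so both t4 = 0 and in1 = 0.
Satisfying assignments:
  in0=1, in1=0, in2=0, in3=0
  in0=1, in1=0, in2=0, in3=1
  in0=1, in1=0, in2=1, in3=0

3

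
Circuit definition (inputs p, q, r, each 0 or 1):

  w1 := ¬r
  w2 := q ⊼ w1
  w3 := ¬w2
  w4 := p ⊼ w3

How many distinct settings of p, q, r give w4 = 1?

7

w4 = p ⊼ w3 must be 1, so at least one of p, w3 is 0.
Enumerating the 8 input combinations, 7 give w4 = 1 and 1 give w4 = 0.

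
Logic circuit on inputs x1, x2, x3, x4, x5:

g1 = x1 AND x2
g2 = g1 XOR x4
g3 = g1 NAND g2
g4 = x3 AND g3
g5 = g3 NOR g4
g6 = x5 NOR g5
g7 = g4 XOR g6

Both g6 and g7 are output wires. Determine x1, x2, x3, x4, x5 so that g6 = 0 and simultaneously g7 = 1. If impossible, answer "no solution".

x1=0, x2=1, x3=1, x4=0, x5=1

Check with x1=0, x2=1, x3=1, x4=0, x5=1:
g1 = x1 AND x2 = 0 AND 1 = 0
g2 = g1 XOR x4 = 0 XOR 0 = 0
g3 = g1 NAND g2 = 0 NAND 0 = 1
g4 = x3 AND g3 = 1 AND 1 = 1
g5 = g3 NOR g4 = 1 NOR 1 = 0
g6 = x5 NOR g5 = 1 NOR 0 = 0
g7 = g4 XOR g6 = 1 XOR 0 = 1
So g6 = 0 and g7 = 1.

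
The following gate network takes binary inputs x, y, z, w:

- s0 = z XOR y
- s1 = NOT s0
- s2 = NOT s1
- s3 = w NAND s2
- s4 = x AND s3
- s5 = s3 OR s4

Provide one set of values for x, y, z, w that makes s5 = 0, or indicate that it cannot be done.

x=1, y=0, z=1, w=1

s5 = s3 OR s4 must be 0, so both s3 = 0 and s4 = 0.
Check with x=1, y=0, z=1, w=1:
s0 = z XOR y = 1 XOR 0 = 1
s1 = NOT s0 = NOT 1 = 0
s2 = NOT s1 = NOT 0 = 1
s3 = w NAND s2 = 1 NAND 1 = 0
s4 = x AND s3 = 1 AND 0 = 0
s5 = s3 OR s4 = 0 OR 0 = 0
So s5 = 0 as required.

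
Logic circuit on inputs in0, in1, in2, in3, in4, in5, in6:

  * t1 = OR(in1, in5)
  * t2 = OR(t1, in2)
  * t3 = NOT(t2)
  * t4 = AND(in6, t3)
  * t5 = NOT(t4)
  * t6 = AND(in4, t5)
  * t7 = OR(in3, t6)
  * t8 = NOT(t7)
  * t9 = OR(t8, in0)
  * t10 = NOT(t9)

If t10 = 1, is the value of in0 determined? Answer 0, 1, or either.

t10 = NOT(t9) must be 1, so t9 = 0.
Every assignment with t10 = 1 has in0 = 0; there are 47 such assignment(s).

0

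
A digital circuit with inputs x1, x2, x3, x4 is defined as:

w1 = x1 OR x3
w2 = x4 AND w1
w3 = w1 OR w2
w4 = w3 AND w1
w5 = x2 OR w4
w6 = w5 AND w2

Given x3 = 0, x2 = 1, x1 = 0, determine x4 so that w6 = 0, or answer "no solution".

Check with x3 = 0, x2 = 1, x1 = 0 and x4=0:
w1 = x1 OR x3 = 0 OR 0 = 0
w2 = x4 AND w1 = 0 AND 0 = 0
w3 = w1 OR w2 = 0 OR 0 = 0
w4 = w3 AND w1 = 0 AND 0 = 0
w5 = x2 OR w4 = 1 OR 0 = 1
w6 = w5 AND w2 = 1 AND 0 = 0
So w6 = 0.

x4=0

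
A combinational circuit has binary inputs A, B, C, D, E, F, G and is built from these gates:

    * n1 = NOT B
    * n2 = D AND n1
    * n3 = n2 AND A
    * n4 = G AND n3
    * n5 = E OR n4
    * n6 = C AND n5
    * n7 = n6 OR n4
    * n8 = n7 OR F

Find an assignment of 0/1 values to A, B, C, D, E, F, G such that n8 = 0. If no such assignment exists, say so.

A=0, B=0, C=0, D=1, E=0, F=0, G=0

Check with A=0, B=0, C=0, D=1, E=0, F=0, G=0:
n1 = NOT B = NOT 0 = 1
n2 = D AND n1 = 1 AND 1 = 1
n3 = n2 AND A = 1 AND 0 = 0
n4 = G AND n3 = 0 AND 0 = 0
n5 = E OR n4 = 0 OR 0 = 0
n6 = C AND n5 = 0 AND 0 = 0
n7 = n6 OR n4 = 0 OR 0 = 0
n8 = n7 OR F = 0 OR 0 = 0
So n8 = 0 as required.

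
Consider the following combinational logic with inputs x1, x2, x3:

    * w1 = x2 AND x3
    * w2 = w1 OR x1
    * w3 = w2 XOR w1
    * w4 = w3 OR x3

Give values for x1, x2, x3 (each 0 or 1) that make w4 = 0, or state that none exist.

w4 = w3 OR x3 must be 0, so both w3 = 0 and x3 = 0.
w3 = w2 XOR w1 must be 0, so w2 and w1 are equal.
Check with x1=0, x2=1, x3=0:
w1 = x2 AND x3 = 1 AND 0 = 0
w2 = w1 OR x1 = 0 OR 0 = 0
w3 = w2 XOR w1 = 0 XOR 0 = 0
w4 = w3 OR x3 = 0 OR 0 = 0
So w4 = 0 as required.

x1=0, x2=1, x3=0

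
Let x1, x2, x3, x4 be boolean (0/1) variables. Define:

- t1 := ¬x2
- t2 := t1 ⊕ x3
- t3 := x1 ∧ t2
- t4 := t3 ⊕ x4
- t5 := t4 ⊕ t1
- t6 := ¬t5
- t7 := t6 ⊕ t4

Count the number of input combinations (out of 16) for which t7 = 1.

t7 = t6 ⊕ t4 must be 1, so t6 and t4 differ.
Enumerating the 16 input combinations, 8 give t7 = 1 and 8 give t7 = 0.

8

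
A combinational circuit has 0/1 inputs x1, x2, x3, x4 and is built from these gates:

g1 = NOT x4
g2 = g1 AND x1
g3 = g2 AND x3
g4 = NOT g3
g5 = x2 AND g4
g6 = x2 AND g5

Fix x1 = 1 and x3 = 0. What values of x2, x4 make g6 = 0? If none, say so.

g6 = x2 AND g5 must be 0, so at least one of x2, g5 is 0.
Check with x1 = 1 and x3 = 0 and x2=0, x4=0:
g1 = NOT x4 = NOT 0 = 1
g2 = g1 AND x1 = 1 AND 1 = 1
g3 = g2 AND x3 = 1 AND 0 = 0
g4 = NOT g3 = NOT 0 = 1
g5 = x2 AND g4 = 0 AND 1 = 0
g6 = x2 AND g5 = 0 AND 0 = 0
So g6 = 0.

x2=0 x4=0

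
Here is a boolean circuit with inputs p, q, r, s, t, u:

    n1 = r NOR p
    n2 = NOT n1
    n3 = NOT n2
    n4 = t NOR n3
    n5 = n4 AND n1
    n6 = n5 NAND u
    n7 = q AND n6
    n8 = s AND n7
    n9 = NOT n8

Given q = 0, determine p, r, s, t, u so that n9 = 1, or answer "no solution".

n9 = NOT n8 must be 1, so n8 = 0.
Check with q = 0 and p=1, r=1, s=0, t=1, u=0:
n1 = r NOR p = 1 NOR 1 = 0
n2 = NOT n1 = NOT 0 = 1
n3 = NOT n2 = NOT 1 = 0
n4 = t NOR n3 = 1 NOR 0 = 0
n5 = n4 AND n1 = 0 AND 0 = 0
n6 = n5 NAND u = 0 NAND 0 = 1
n7 = q AND n6 = 0 AND 1 = 0
n8 = s AND n7 = 0 AND 0 = 0
n9 = NOT n8 = NOT 0 = 1
So n9 = 1.

p=1 r=1 s=0 t=1 u=0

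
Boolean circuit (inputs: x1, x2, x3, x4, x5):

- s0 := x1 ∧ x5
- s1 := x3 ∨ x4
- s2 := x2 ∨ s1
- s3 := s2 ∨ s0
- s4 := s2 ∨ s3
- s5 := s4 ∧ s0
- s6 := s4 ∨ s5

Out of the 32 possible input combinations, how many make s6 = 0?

s6 = s4 ∨ s5 must be 0, so both s4 = 0 and s5 = 0.
s4 = s2 ∨ s3 must be 0, so both s2 = 0 and s3 = 0.
s5 = s4 ∧ s0 must be 0, so at least one of s4, s0 is 0.
Enumerating the 32 input combinations, 3 give s6 = 0 and 29 give s6 = 1.

3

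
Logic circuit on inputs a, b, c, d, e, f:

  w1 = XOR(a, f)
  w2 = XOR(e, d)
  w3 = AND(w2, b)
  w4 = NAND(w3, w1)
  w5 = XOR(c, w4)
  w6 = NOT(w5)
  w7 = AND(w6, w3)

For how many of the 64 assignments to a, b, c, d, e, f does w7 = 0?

56

w7 = AND(w6, w3) must be 0, so at least one of w6, w3 is 0.
Enumerating the 64 input combinations, 56 give w7 = 0 and 8 give w7 = 1.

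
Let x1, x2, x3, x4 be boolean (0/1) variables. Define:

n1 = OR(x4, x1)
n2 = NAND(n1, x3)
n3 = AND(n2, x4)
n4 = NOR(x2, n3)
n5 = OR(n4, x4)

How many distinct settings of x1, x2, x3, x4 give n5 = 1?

n5 = OR(n4, x4) must be 1, so at least one of n4, x4 is 1.
Enumerating the 16 input combinations, 12 give n5 = 1 and 4 give n5 = 0.

12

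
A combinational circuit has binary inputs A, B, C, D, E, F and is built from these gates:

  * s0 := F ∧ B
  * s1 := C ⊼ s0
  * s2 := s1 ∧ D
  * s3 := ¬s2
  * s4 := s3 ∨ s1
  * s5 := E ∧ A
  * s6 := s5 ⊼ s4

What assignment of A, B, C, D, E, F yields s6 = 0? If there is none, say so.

A=1 B=1 C=0 D=0 E=1 F=0

Check with A=1 B=1 C=0 D=0 E=1 F=0:
s0 = F ∧ B = 0 ∧ 1 = 0
s1 = C ⊼ s0 = 0 ⊼ 0 = 1
s2 = s1 ∧ D = 1 ∧ 0 = 0
s3 = ¬s2 = ¬0 = 1
s4 = s3 ∨ s1 = 1 ∨ 1 = 1
s5 = E ∧ A = 1 ∧ 1 = 1
s6 = s5 ⊼ s4 = 1 ⊼ 1 = 0
So s6 = 0 as required.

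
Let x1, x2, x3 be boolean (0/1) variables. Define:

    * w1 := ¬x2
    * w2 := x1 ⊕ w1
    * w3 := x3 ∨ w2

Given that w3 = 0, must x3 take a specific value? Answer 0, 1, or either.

w3 = x3 ∨ w2 must be 0, so both x3 = 0 and w2 = 0.
w2 = x1 ⊕ w1 must be 0, so x1 and w1 are equal.
Every assignment with w3 = 0 has x3 = 0; there are 2 such assignment(s).
  x1=0, x2=1, x3=0
  x1=1, x2=0, x3=0

0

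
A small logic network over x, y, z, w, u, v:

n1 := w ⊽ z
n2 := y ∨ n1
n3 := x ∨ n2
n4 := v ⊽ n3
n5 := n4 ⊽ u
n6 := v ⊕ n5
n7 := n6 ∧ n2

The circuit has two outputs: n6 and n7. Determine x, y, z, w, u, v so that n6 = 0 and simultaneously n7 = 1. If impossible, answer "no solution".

Across all 64 input combinations, none give both n6 = 0 and n7 = 1.

no solution exists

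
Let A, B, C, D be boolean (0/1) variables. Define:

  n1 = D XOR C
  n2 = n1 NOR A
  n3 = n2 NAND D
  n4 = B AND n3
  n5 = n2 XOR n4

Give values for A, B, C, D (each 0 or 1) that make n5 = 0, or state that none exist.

A=0, B=0, C=0, D=1

n5 = n2 XOR n4 must be 0, so n2 and n4 are equal.
Check with A=0, B=0, C=0, D=1:
n1 = D XOR C = 1 XOR 0 = 1
n2 = n1 NOR A = 1 NOR 0 = 0
n3 = n2 NAND D = 0 NAND 1 = 1
n4 = B AND n3 = 0 AND 1 = 0
n5 = n2 XOR n4 = 0 XOR 0 = 0
So n5 = 0 as required.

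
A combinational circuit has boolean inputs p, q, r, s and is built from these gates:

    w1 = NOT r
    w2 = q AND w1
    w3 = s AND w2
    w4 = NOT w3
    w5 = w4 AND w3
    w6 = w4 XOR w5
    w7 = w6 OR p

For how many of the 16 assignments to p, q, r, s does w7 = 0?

w7 = w6 OR p must be 0, so both w6 = 0 and p = 0.
Satisfying assignments:
  p=0, q=1, r=0, s=1

1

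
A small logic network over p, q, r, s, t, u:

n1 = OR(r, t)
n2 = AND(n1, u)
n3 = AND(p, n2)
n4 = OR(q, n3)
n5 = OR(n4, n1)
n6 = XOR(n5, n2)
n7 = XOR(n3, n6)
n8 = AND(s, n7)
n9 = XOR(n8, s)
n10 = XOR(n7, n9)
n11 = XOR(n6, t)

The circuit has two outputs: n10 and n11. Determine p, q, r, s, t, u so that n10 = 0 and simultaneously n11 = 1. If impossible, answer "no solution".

p=0, q=0, r=1, s=0, t=1, u=1

Check with p=0, q=0, r=1, s=0, t=1, u=1:
n1 = OR(r, t) = OR(1, 1) = 1
n2 = AND(n1, u) = AND(1, 1) = 1
n3 = AND(p, n2) = AND(0, 1) = 0
n4 = OR(q, n3) = OR(0, 0) = 0
n5 = OR(n4, n1) = OR(0, 1) = 1
n6 = XOR(n5, n2) = XOR(1, 1) = 0
n7 = XOR(n3, n6) = XOR(0, 0) = 0
n8 = AND(s, n7) = AND(0, 0) = 0
n9 = XOR(n8, s) = XOR(0, 0) = 0
n10 = XOR(n7, n9) = XOR(0, 0) = 0
n11 = XOR(n6, t) = XOR(0, 1) = 1
So n10 = 0 and n11 = 1.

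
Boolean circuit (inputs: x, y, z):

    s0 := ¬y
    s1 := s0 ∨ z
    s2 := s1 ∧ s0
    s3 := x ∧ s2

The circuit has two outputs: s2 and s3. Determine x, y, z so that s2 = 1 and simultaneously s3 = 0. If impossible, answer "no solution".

x=0, y=0, z=1

Check with x=0, y=0, z=1:
s0 = ¬y = ¬0 = 1
s1 = s0 ∨ z = 1 ∨ 1 = 1
s2 = s1 ∧ s0 = 1 ∧ 1 = 1
s3 = x ∧ s2 = 0 ∧ 1 = 0
So s2 = 1 and s3 = 0.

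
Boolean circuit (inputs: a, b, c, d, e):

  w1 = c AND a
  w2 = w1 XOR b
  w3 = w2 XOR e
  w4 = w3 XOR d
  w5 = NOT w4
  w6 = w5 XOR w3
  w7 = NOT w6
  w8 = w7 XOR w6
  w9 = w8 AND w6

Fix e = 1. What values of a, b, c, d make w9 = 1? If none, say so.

Check with e = 1 and a=1, b=0, c=0, d=0:
w1 = c AND a = 0 AND 1 = 0
w2 = w1 XOR b = 0 XOR 0 = 0
w3 = w2 XOR e = 0 XOR 1 = 1
w4 = w3 XOR d = 1 XOR 0 = 1
w5 = NOT w4 = NOT 1 = 0
w6 = w5 XOR w3 = 0 XOR 1 = 1
w7 = NOT w6 = NOT 1 = 0
w8 = w7 XOR w6 = 0 XOR 1 = 1
w9 = w8 AND w6 = 1 AND 1 = 1
So w9 = 1.

a=1, b=0, c=0, d=0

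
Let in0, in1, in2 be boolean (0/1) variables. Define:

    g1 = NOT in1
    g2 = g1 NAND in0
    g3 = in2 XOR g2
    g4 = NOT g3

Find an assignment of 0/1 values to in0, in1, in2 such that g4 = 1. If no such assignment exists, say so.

in0=1, in1=1, in2=1

Check with in0=1, in1=1, in2=1:
g1 = NOT in1 = NOT 1 = 0
g2 = g1 NAND in0 = 0 NAND 1 = 1
g3 = in2 XOR g2 = 1 XOR 1 = 0
g4 = NOT g3 = NOT 0 = 1
So g4 = 1 as required.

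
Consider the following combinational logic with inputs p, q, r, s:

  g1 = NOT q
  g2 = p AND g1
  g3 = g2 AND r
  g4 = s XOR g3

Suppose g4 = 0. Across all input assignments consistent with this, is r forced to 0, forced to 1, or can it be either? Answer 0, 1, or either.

either

Both values of r occur among assignments with g4 = 0:
  r=0: p=0, q=0, r=0, s=0
  r=1: p=0, q=0, r=1, s=0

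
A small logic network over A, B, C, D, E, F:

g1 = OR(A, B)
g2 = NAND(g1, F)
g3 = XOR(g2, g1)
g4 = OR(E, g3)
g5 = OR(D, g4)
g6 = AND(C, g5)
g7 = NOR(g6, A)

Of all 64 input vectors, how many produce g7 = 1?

g7 = NOR(g6, A) must be 1, so both g6 = 0 and A = 0.
Enumerating the 64 input combinations, 17 give g7 = 1 and 47 give g7 = 0.

17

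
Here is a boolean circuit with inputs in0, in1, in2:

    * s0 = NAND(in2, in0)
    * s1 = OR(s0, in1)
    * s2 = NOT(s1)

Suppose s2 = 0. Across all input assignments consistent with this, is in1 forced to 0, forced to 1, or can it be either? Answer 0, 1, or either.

Both values of in1 occur among assignments with s2 = 0:
  in1=0: in0=0, in1=0, in2=0
  in1=1: in0=0, in1=1, in2=0

either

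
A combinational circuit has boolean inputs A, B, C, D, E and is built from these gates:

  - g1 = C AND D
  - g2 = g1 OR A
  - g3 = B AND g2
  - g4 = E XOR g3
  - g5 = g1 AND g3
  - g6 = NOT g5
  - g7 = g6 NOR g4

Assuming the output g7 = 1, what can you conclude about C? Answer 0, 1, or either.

1

g7 = g6 NOR g4 must be 1, so both g6 = 0 and g4 = 0.
Every assignment with g7 = 1 has C = 1; there are 2 such assignment(s).
  A=0, B=1, C=1, D=1, E=1
  A=1, B=1, C=1, D=1, E=1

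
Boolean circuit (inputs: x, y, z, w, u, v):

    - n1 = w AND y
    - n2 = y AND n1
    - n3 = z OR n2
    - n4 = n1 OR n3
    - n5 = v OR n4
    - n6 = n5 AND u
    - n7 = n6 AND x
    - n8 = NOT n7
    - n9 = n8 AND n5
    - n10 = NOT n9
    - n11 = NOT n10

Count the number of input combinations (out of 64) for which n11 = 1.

39

n11 = NOT n10 must be 1, so n10 = 0.
Enumerating the 64 input combinations, 39 give n11 = 1 and 25 give n11 = 0.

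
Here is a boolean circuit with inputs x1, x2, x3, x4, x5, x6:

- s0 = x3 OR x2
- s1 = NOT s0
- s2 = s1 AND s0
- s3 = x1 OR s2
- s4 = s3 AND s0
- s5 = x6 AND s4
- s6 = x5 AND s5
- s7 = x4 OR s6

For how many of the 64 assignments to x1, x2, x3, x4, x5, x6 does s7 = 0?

29

s7 = x4 OR s6 must be 0, so both x4 = 0 and s6 = 0.
s6 = x5 AND s5 must be 0, so at least one of x5, s5 is 0.
Enumerating the 64 input combinations, 29 give s7 = 0 and 35 give s7 = 1.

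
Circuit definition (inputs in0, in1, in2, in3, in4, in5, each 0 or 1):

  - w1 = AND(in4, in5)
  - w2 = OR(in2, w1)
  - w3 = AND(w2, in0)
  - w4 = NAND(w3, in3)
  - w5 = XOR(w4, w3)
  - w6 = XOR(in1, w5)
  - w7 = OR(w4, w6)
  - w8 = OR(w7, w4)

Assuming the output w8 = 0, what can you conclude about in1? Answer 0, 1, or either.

w8 = OR(w7, w4) must be 0, so both w7 = 0 and w4 = 0.
w7 = OR(w4, w6) must be 0, so both w4 = 0 and w6 = 0.
w4 = NAND(w3, in3) must be 0, so both w3 = 1 and in3 = 1.
Every assignment with w8 = 0 has in1 = 1; there are 5 such assignment(s).

1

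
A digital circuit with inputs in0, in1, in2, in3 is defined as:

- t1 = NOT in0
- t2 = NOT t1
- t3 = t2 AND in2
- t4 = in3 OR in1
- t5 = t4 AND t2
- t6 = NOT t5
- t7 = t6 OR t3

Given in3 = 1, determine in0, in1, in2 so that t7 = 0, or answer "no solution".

in0=1 in1=1 in2=0

t7 = t6 OR t3 must be 0, so both t6 = 0 and t3 = 0.
Check with in3 = 1 and in0=1, in1=1, in2=0:
t1 = NOT in0 = NOT 1 = 0
t2 = NOT t1 = NOT 0 = 1
t3 = t2 AND in2 = 1 AND 0 = 0
t4 = in3 OR in1 = 1 OR 1 = 1
t5 = t4 AND t2 = 1 AND 1 = 1
t6 = NOT t5 = NOT 1 = 0
t7 = t6 OR t3 = 0 OR 0 = 0
So t7 = 0.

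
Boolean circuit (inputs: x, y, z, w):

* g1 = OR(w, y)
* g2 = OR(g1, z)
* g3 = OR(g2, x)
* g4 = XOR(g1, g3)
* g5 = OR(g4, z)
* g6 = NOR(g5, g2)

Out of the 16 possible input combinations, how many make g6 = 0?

g6 = NOR(g5, g2) must be 0, so at least one of g5, g2 is 1.
Enumerating the 16 input combinations, 15 give g6 = 0 and 1 give g6 = 1.

15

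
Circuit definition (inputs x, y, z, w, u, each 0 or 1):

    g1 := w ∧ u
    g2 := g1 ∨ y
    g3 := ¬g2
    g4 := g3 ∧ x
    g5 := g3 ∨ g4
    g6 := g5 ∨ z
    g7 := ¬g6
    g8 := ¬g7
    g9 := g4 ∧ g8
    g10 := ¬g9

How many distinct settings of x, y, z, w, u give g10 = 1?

g10 = ¬g9 must be 1, so g9 = 0.
Enumerating the 32 input combinations, 26 give g10 = 1 and 6 give g10 = 0.

26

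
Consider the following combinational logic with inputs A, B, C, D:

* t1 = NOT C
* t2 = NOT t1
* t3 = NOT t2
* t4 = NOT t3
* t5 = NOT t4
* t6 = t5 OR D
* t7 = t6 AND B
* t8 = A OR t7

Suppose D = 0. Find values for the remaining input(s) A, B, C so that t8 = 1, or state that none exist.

A=0, B=1, C=0

t8 = A OR t7 must be 1, so at least one of A, t7 is 1.
Check with D = 0 and A=0, B=1, C=0:
t1 = NOT C = NOT 0 = 1
t2 = NOT t1 = NOT 1 = 0
t3 = NOT t2 = NOT 0 = 1
t4 = NOT t3 = NOT 1 = 0
t5 = NOT t4 = NOT 0 = 1
t6 = t5 OR D = 1 OR 0 = 1
t7 = t6 AND B = 1 AND 1 = 1
t8 = A OR t7 = 0 OR 1 = 1
So t8 = 1.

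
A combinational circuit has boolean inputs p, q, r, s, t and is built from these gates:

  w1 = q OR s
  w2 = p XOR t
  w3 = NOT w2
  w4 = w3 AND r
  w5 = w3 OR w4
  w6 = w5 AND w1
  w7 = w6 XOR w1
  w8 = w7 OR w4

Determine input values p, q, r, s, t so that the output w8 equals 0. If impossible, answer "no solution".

w8 = w7 OR w4 must be 0, so both w7 = 0 and w4 = 0.
Check with p=0 q=1 r=0 s=1 t=0:
w1 = q OR s = 1 OR 1 = 1
w2 = p XOR t = 0 XOR 0 = 0
w3 = NOT w2 = NOT 0 = 1
w4 = w3 AND r = 1 AND 0 = 0
w5 = w3 OR w4 = 1 OR 0 = 1
w6 = w5 AND w1 = 1 AND 1 = 1
w7 = w6 XOR w1 = 1 XOR 1 = 0
w8 = w7 OR w4 = 0 OR 0 = 0
So w8 = 0 as required.

p=0 q=1 r=0 s=1 t=0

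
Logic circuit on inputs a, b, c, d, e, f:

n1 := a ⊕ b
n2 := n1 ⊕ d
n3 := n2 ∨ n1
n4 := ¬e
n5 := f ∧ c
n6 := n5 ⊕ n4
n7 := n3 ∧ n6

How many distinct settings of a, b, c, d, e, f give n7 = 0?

n7 = n3 ∧ n6 must be 0, so at least one of n3, n6 is 0.
Enumerating the 64 input combinations, 40 give n7 = 0 and 24 give n7 = 1.

40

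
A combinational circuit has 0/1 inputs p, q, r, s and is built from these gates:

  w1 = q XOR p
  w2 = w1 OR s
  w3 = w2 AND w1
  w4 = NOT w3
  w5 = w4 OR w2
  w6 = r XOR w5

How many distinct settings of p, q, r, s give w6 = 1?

8

w6 = r XOR w5 must be 1, so r and w5 differ.
Enumerating the 16 input combinations, 8 give w6 = 1 and 8 give w6 = 0.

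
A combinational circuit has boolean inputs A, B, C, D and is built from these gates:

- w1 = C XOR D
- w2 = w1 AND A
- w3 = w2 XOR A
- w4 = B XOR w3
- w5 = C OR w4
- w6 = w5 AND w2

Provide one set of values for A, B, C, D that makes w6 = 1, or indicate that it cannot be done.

Check with A=1, B=1, C=1, D=0:
w1 = C XOR D = 1 XOR 0 = 1
w2 = w1 AND A = 1 AND 1 = 1
w3 = w2 XOR A = 1 XOR 1 = 0
w4 = B XOR w3 = 1 XOR 0 = 1
w5 = C OR w4 = 1 OR 1 = 1
w6 = w5 AND w2 = 1 AND 1 = 1
So w6 = 1 as required.

A=1, B=1, C=1, D=0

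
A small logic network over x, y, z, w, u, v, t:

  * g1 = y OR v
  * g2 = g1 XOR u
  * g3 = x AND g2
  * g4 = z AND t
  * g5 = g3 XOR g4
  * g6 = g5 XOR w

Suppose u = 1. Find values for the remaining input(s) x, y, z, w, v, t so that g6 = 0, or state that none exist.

g6 = g5 XOR w must be 0, so g5 and w are equal.
Check with u = 1 and x=0, y=0, z=0, w=0, v=1, t=0:
g1 = y OR v = 0 OR 1 = 1
g2 = g1 XOR u = 1 XOR 1 = 0
g3 = x AND g2 = 0 AND 0 = 0
g4 = z AND t = 0 AND 0 = 0
g5 = g3 XOR g4 = 0 XOR 0 = 0
g6 = g5 XOR w = 0 XOR 0 = 0
So g6 = 0.

x=0, y=0, z=0, w=0, v=1, t=0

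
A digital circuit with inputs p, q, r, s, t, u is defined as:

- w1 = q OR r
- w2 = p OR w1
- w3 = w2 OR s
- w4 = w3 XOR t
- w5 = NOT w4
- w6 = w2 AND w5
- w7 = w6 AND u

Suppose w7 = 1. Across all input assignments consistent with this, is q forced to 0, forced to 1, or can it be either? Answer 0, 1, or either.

either

Both values of q occur among assignments with w7 = 1:
  q=0: p=0, q=0, r=1, s=0, t=1, u=1
  q=1: p=0, q=1, r=0, s=0, t=1, u=1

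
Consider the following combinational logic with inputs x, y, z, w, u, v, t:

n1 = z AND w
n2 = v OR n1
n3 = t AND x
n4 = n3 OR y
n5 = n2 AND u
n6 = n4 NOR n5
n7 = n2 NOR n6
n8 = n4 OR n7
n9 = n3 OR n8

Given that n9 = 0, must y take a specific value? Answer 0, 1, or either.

0

n9 = n3 OR n8 must be 0, so both n3 = 0 and n8 = 0.
n3 = t AND x must be 0, so at least one of t, x is 0.
Every assignment with n9 = 0 has y = 0; there are 48 such assignment(s).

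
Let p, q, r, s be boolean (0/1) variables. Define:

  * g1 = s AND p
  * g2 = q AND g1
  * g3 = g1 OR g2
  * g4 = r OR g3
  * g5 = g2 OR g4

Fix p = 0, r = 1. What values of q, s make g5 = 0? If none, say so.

no solution exists

With p = 0, r = 1 fixed, none of the 4 settings of q, s give g5 = 0.
For example, with q=1, s=1:
g1 = s AND p = 1 AND 0 = 0
g2 = q AND g1 = 1 AND 0 = 0
g3 = g1 OR g2 = 0 OR 0 = 0
g4 = r OR g3 = 1 OR 0 = 1
g5 = g2 OR g4 = 0 OR 1 = 1
giving g5 = 1 ≠ 0.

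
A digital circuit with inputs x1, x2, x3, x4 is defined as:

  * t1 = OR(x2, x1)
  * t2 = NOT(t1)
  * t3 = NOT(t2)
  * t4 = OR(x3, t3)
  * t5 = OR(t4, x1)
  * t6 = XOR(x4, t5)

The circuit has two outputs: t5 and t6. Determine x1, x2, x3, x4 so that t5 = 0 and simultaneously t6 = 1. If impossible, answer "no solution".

x1=0, x2=0, x3=0, x4=1

Check with x1=0, x2=0, x3=0, x4=1:
t1 = OR(x2, x1) = OR(0, 0) = 0
t2 = NOT(t1) = NOT 0 = 1
t3 = NOT(t2) = NOT 1 = 0
t4 = OR(x3, t3) = OR(0, 0) = 0
t5 = OR(t4, x1) = OR(0, 0) = 0
t6 = XOR(x4, t5) = XOR(1, 0) = 1
So t5 = 0 and t6 = 1.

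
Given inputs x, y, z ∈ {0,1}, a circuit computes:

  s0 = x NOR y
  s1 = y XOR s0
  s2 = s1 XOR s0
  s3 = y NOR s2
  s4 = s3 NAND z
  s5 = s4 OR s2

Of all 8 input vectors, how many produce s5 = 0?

2

s5 = s4 OR s2 must be 0, so both s4 = 0 and s2 = 0.
Satisfying assignments:
  x=0, y=0, z=1
  x=1, y=0, z=1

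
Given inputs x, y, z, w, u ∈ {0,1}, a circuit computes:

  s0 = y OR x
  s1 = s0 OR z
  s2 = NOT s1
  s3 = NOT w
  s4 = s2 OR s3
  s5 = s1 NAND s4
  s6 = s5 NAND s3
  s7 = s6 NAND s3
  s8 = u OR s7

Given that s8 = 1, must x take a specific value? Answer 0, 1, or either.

either

Both values of x occur among assignments with s8 = 1:
  x=0: x=0, y=0, z=0, w=0, u=0
  x=1: x=1, y=0, z=0, w=0, u=1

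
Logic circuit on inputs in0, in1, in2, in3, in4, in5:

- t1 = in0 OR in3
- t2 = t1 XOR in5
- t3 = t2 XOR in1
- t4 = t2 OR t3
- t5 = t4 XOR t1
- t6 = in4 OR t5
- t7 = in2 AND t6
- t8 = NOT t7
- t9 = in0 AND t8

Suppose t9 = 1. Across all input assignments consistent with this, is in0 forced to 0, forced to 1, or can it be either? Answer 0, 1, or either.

1

t9 = in0 AND t8 must be 1, so both in0 = 1 and t8 = 1.
Every assignment with t9 = 1 has in0 = 1; there are 22 such assignment(s).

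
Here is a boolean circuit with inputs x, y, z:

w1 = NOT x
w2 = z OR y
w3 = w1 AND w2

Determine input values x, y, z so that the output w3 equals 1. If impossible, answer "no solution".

x=0 y=1 z=1

w3 = w1 AND w2 must be 1, so both w1 = 1 and w2 = 1.
Check with x=0 y=1 z=1:
w1 = NOT x = NOT 0 = 1
w2 = z OR y = 1 OR 1 = 1
w3 = w1 AND w2 = 1 AND 1 = 1
So w3 = 1 as required.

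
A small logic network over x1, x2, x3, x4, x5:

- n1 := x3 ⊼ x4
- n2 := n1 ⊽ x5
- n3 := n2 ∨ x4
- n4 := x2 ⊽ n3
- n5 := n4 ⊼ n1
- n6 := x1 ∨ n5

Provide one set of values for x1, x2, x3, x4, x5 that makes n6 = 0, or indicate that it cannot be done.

Check with x1=0, x2=0, x3=0, x4=0, x5=1:
n1 = x3 ⊼ x4 = 0 ⊼ 0 = 1
n2 = n1 ⊽ x5 = 1 ⊽ 1 = 0
n3 = n2 ∨ x4 = 0 ∨ 0 = 0
n4 = x2 ⊽ n3 = 0 ⊽ 0 = 1
n5 = n4 ⊼ n1 = 1 ⊼ 1 = 0
n6 = x1 ∨ n5 = 0 ∨ 0 = 0
So n6 = 0 as required.

x1=0, x2=0, x3=0, x4=0, x5=1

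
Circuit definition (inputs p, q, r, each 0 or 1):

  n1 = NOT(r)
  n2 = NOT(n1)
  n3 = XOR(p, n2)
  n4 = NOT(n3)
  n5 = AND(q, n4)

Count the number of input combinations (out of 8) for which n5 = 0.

6

n5 = AND(q, n4) must be 0, so at least one of q, n4 is 0.
Satisfying assignments:
  p=0, q=0, r=0
  p=0, q=0, r=1
  p=0, q=1, r=1
  p=1, q=0, r=0
  p=1, q=0, r=1
  p=1, q=1, r=0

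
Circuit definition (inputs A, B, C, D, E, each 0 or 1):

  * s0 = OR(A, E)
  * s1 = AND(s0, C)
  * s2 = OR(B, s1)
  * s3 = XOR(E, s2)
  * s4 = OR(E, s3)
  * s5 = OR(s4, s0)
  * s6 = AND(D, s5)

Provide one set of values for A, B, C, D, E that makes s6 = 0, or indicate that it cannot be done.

A=1, B=1, C=0, D=0, E=1

s6 = AND(D, s5) must be 0, so at least one of D, s5 is 0.
Check with A=1, B=1, C=0, D=0, E=1:
s0 = OR(A, E) = OR(1, 1) = 1
s1 = AND(s0, C) = AND(1, 0) = 0
s2 = OR(B, s1) = OR(1, 0) = 1
s3 = XOR(E, s2) = XOR(1, 1) = 0
s4 = OR(E, s3) = OR(1, 0) = 1
s5 = OR(s4, s0) = OR(1, 1) = 1
s6 = AND(D, s5) = AND(0, 1) = 0
So s6 = 0 as required.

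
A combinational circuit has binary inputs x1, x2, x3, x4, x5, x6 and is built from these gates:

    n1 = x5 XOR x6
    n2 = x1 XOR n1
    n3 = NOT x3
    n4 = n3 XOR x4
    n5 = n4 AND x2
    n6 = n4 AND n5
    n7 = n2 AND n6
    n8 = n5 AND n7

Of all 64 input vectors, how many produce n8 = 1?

n8 = n5 AND n7 must be 1, so both n5 = 1 and n7 = 1.
Enumerating the 64 input combinations, 8 give n8 = 1 and 56 give n8 = 0.

8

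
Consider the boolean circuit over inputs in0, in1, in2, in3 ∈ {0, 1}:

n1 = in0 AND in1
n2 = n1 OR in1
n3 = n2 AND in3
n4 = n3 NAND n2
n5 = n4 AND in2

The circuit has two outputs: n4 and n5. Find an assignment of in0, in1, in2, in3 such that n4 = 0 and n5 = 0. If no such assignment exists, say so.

in0=0, in1=1, in2=0, in3=1

Check with in0=0, in1=1, in2=0, in3=1:
n1 = in0 AND in1 = 0 AND 1 = 0
n2 = n1 OR in1 = 0 OR 1 = 1
n3 = n2 AND in3 = 1 AND 1 = 1
n4 = n3 NAND n2 = 1 NAND 1 = 0
n5 = n4 AND in2 = 0 AND 0 = 0
So n4 = 0 and n5 = 0.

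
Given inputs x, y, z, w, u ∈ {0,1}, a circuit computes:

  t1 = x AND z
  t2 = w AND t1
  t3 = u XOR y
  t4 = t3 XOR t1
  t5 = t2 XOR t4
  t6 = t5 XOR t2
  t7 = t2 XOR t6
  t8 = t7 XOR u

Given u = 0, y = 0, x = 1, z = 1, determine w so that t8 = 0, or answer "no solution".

t8 = t7 XOR u must be 0, so t7 and u are equal.
Check with u = 0, y = 0, x = 1, z = 1 and w=1:
t1 = x AND z = 1 AND 1 = 1
t2 = w AND t1 = 1 AND 1 = 1
t3 = u XOR y = 0 XOR 0 = 0
t4 = t3 XOR t1 = 0 XOR 1 = 1
t5 = t2 XOR t4 = 1 XOR 1 = 0
t6 = t5 XOR t2 = 0 XOR 1 = 1
t7 = t2 XOR t6 = 1 XOR 1 = 0
t8 = t7 XOR u = 0 XOR 0 = 0
So t8 = 0.

w=1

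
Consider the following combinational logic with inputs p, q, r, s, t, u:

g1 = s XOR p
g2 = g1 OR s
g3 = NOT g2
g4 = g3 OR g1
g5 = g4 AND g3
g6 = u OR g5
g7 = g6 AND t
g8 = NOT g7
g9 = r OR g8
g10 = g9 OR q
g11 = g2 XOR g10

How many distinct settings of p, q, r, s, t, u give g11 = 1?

17

g11 = g2 XOR g10 must be 1, so g2 and g10 differ.
Enumerating the 64 input combinations, 17 give g11 = 1 and 47 give g11 = 0.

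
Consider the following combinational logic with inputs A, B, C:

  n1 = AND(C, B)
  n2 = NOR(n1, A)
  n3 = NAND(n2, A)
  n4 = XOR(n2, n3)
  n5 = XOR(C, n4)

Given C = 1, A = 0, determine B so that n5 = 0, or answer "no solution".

B=1

Check with C = 1, A = 0 and B=1:
n1 = AND(C, B) = AND(1, 1) = 1
n2 = NOR(n1, A) = NOR(1, 0) = 0
n3 = NAND(n2, A) = NAND(0, 0) = 1
n4 = XOR(n2, n3) = XOR(0, 1) = 1
n5 = XOR(C, n4) = XOR(1, 1) = 0
So n5 = 0.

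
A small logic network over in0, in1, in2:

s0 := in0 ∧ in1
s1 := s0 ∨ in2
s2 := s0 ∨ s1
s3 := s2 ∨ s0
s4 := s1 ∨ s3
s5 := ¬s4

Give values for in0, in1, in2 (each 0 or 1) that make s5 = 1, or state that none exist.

in0=1 in1=0 in2=0

s5 = ¬s4 must be 1, so s4 = 0.
s4 = s1 ∨ s3 must be 0, so both s1 = 0 and s3 = 0.
Check with in0=1 in1=0 in2=0:
s0 = in0 ∧ in1 = 1 ∧ 0 = 0
s1 = s0 ∨ in2 = 0 ∨ 0 = 0
s2 = s0 ∨ s1 = 0 ∨ 0 = 0
s3 = s2 ∨ s0 = 0 ∨ 0 = 0
s4 = s1 ∨ s3 = 0 ∨ 0 = 0
s5 = ¬s4 = ¬0 = 1
So s5 = 1 as required.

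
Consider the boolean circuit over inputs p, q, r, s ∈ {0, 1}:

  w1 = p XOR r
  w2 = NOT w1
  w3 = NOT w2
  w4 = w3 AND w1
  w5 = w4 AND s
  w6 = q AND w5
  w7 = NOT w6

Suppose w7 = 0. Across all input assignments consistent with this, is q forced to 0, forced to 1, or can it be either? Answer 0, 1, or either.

w7 = NOT w6 must be 0, so w6 = 1.
w6 = q AND w5 must be 1, so both q = 1 and w5 = 1.
Every assignment with w7 = 0 has q = 1; there are 2 such assignment(s).
  p=0, q=1, r=1, s=1
  p=1, q=1, r=0, s=1

1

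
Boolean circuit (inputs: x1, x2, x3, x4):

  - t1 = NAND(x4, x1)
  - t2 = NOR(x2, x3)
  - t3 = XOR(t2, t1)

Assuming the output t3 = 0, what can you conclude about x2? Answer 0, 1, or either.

Both values of x2 occur among assignments with t3 = 0:
  x2=0: x1=0, x2=0, x3=0, x4=0
  x2=1: x1=1, x2=1, x3=0, x4=1

either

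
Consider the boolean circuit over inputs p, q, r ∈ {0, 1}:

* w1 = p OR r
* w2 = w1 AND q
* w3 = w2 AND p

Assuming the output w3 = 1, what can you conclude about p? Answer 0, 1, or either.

w3 = w2 AND p must be 1, so both w2 = 1 and p = 1.
w2 = w1 AND q must be 1, so both w1 = 1 and q = 1.
Every assignment with w3 = 1 has p = 1; there are 2 such assignment(s).
  p=1, q=1, r=0
  p=1, q=1, r=1

1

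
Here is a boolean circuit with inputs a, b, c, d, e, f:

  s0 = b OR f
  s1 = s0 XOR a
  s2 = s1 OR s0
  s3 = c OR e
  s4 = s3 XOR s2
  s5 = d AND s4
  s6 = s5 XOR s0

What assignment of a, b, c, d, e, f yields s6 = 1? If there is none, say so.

a=0, b=1, c=0, d=0, e=0, f=0

s6 = s5 XOR s0 must be 1, so s5 and s0 differ.
Check with a=0, b=1, c=0, d=0, e=0, f=0:
s0 = b OR f = 1 OR 0 = 1
s1 = s0 XOR a = 1 XOR 0 = 1
s2 = s1 OR s0 = 1 OR 1 = 1
s3 = c OR e = 0 OR 0 = 0
s4 = s3 XOR s2 = 0 XOR 1 = 1
s5 = d AND s4 = 0 AND 1 = 0
s6 = s5 XOR s0 = 0 XOR 1 = 1
So s6 = 1 as required.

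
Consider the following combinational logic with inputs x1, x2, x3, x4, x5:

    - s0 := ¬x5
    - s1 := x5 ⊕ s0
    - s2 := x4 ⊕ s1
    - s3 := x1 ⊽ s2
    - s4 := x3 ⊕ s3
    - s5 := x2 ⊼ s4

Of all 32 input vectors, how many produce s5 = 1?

s5 = x2 ⊼ s4 must be 1, so at least one of x2, s4 is 0.
Enumerating the 32 input combinations, 24 give s5 = 1 and 8 give s5 = 0.

24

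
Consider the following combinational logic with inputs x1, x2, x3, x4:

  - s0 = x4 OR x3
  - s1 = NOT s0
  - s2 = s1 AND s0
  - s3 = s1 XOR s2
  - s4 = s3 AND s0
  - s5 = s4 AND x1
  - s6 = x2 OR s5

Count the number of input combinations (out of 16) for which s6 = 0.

8

s6 = x2 OR s5 must be 0, so both x2 = 0 and s5 = 0.
s5 = s4 AND x1 must be 0, so at least one of s4, x1 is 0.
Enumerating the 16 input combinations, 8 give s6 = 0 and 8 give s6 = 1.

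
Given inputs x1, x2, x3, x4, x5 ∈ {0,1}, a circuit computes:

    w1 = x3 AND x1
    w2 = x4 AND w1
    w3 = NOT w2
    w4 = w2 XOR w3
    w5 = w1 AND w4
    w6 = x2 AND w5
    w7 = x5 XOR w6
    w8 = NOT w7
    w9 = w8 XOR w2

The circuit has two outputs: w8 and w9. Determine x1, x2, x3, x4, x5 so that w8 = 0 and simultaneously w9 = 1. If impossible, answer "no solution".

x1=1, x2=0, x3=1, x4=1, x5=1

Check with x1=1, x2=0, x3=1, x4=1, x5=1:
w1 = x3 AND x1 = 1 AND 1 = 1
w2 = x4 AND w1 = 1 AND 1 = 1
w3 = NOT w2 = NOT 1 = 0
w4 = w2 XOR w3 = 1 XOR 0 = 1
w5 = w1 AND w4 = 1 AND 1 = 1
w6 = x2 AND w5 = 0 AND 1 = 0
w7 = x5 XOR w6 = 1 XOR 0 = 1
w8 = NOT w7 = NOT 1 = 0
w9 = w8 XOR w2 = 0 XOR 1 = 1
So w8 = 0 and w9 = 1.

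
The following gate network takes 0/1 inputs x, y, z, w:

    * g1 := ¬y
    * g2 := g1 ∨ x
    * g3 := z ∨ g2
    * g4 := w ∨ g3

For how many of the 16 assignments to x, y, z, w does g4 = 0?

g4 = w ∨ g3 must be 0, so both w = 0 and g3 = 0.
g3 = z ∨ g2 must be 0, so both z = 0 and g2 = 0.
Enumerating the 16 input combinations, 1 give g4 = 0 and 15 give g4 = 1.

1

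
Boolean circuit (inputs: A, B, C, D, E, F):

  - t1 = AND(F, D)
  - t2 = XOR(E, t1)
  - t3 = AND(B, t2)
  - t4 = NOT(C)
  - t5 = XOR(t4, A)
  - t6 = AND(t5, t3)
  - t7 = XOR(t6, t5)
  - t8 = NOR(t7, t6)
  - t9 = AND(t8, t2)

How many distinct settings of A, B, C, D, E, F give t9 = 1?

t9 = AND(t8, t2) must be 1, so both t8 = 1 and t2 = 1.
Enumerating the 64 input combinations, 16 give t9 = 1 and 48 give t9 = 0.

16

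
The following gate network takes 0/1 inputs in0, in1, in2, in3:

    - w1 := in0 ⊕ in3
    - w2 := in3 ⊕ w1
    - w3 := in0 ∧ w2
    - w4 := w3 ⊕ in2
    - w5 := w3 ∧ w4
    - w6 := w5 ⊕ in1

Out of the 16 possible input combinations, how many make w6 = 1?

w6 = w5 ⊕ in1 must be 1, so w5 and in1 differ.
Enumerating the 16 input combinations, 8 give w6 = 1 and 8 give w6 = 0.

8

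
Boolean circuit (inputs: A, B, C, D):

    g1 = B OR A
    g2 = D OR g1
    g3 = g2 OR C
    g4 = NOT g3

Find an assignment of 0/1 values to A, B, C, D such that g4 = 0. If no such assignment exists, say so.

A=1, B=0, C=1, D=1

g4 = NOT g3 must be 0, so g3 = 1.
Check with A=1, B=0, C=1, D=1:
g1 = B OR A = 0 OR 1 = 1
g2 = D OR g1 = 1 OR 1 = 1
g3 = g2 OR C = 1 OR 1 = 1
g4 = NOT g3 = NOT 1 = 0
So g4 = 0 as required.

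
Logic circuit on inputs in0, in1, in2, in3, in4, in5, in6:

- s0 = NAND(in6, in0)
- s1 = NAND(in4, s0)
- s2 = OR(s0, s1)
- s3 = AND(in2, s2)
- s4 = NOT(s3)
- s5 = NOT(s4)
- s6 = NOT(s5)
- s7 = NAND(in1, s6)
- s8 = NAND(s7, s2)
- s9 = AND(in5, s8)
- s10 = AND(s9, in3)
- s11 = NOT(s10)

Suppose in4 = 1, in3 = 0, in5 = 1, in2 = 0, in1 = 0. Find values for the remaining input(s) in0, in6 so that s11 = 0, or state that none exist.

no solution exists

With in4 = 1, in3 = 0, in5 = 1, in2 = 0, in1 = 0 fixed, none of the 4 settings of in0, in6 give s11 = 0.
For example, with in0=0, in6=1:
s0 = NAND(in6, in0) = NAND(1, 0) = 1
s1 = NAND(in4, s0) = NAND(1, 1) = 0
s2 = OR(s0, s1) = OR(1, 0) = 1
s3 = AND(in2, s2) = AND(0, 1) = 0
s4 = NOT(s3) = NOT 0 = 1
s5 = NOT(s4) = NOT 1 = 0
s6 = NOT(s5) = NOT 0 = 1
s7 = NAND(in1, s6) = NAND(0, 1) = 1
s8 = NAND(s7, s2) = NAND(1, 1) = 0
s9 = AND(in5, s8) = AND(1, 0) = 0
s10 = AND(s9, in3) = AND(0, 0) = 0
s11 = NOT(s10) = NOT 0 = 1
giving s11 = 1 ≠ 0.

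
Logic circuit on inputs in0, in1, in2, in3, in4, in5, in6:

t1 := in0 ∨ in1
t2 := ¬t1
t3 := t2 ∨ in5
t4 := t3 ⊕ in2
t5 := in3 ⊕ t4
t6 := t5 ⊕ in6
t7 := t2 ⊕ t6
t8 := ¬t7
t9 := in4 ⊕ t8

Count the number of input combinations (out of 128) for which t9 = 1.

64

t9 = in4 ⊕ t8 must be 1, so in4 and t8 differ.
Enumerating the 128 input combinations, 64 give t9 = 1 and 64 give t9 = 0.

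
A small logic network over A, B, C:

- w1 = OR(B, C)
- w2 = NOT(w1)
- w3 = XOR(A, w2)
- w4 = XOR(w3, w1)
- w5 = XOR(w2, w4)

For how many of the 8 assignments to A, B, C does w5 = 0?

w5 = XOR(w2, w4) must be 0, so w2 and w4 are equal.
Satisfying assignments:
  A=0, B=0, C=0
  A=1, B=0, C=1
  A=1, B=1, C=0
  A=1, B=1, C=1

4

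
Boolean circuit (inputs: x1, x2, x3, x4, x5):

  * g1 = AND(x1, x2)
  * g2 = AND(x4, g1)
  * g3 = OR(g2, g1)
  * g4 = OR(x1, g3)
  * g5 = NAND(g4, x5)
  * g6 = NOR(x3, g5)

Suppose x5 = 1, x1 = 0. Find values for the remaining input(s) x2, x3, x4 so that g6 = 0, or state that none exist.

x2=1 x3=1 x4=1

g6 = NOR(x3, g5) must be 0, so at least one of x3, g5 is 1.
Check with x5 = 1, x1 = 0 and x2=1, x3=1, x4=1:
g1 = AND(x1, x2) = AND(0, 1) = 0
g2 = AND(x4, g1) = AND(1, 0) = 0
g3 = OR(g2, g1) = OR(0, 0) = 0
g4 = OR(x1, g3) = OR(0, 0) = 0
g5 = NAND(g4, x5) = NAND(0, 1) = 1
g6 = NOR(x3, g5) = NOR(1, 1) = 0
So g6 = 0.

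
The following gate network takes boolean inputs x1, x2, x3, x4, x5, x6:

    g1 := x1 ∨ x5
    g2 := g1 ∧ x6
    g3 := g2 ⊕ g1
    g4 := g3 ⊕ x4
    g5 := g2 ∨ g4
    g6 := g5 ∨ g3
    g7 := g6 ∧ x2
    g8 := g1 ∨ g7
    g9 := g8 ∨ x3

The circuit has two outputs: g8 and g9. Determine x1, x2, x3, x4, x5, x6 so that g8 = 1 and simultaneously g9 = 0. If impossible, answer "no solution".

no solution exists

Across all 64 input combinations, none give both g8 = 1 and g9 = 0.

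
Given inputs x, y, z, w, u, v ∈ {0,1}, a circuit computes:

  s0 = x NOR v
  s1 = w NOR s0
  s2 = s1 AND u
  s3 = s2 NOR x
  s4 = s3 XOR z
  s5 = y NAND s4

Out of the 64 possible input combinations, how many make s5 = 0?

s5 = y NAND s4 must be 0, so both y = 1 and s4 = 1.
s4 = s3 XOR z must be 1, so s3 and z differ.
Enumerating the 64 input combinations, 16 give s5 = 0 and 48 give s5 = 1.

16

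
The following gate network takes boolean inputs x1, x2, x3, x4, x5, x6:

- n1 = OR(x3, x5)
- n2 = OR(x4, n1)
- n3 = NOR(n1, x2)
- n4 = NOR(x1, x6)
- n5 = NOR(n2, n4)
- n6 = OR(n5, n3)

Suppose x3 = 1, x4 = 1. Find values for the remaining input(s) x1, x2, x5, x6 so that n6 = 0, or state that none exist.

n6 = OR(n5, n3) must be 0, so both n5 = 0 and n3 = 0.
n5 = NOR(n2, n4) must be 0, so at least one of n2, n4 is 1.
Check with x3 = 1, x4 = 1 and x1=1, x2=1, x5=0, x6=0:
n1 = OR(x3, x5) = OR(1, 0) = 1
n2 = OR(x4, n1) = OR(1, 1) = 1
n3 = NOR(n1, x2) = NOR(1, 1) = 0
n4 = NOR(x1, x6) = NOR(1, 0) = 0
n5 = NOR(n2, n4) = NOR(1, 0) = 0
n6 = OR(n5, n3) = OR(0, 0) = 0
So n6 = 0.

x1=1, x2=1, x5=0, x6=0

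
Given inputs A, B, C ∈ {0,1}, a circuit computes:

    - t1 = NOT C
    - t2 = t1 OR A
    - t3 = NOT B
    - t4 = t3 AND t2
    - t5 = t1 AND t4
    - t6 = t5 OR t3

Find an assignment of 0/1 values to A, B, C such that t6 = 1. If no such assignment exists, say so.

A=1, B=0, C=0

t6 = t5 OR t3 must be 1, so at least one of t5, t3 is 1.
Check with A=1, B=0, C=0:
t1 = NOT C = NOT 0 = 1
t2 = t1 OR A = 1 OR 1 = 1
t3 = NOT B = NOT 0 = 1
t4 = t3 AND t2 = 1 AND 1 = 1
t5 = t1 AND t4 = 1 AND 1 = 1
t6 = t5 OR t3 = 1 OR 1 = 1
So t6 = 1 as required.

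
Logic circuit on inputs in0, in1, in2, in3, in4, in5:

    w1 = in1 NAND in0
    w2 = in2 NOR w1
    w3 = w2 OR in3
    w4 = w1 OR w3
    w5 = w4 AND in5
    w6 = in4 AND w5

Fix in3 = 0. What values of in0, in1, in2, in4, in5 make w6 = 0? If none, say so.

in0=0, in1=0, in2=1, in4=1, in5=0

Check with in3 = 0 and in0=0, in1=0, in2=1, in4=1, in5=0:
w1 = in1 NAND in0 = 0 NAND 0 = 1
w2 = in2 NOR w1 = 1 NOR 1 = 0
w3 = w2 OR in3 = 0 OR 0 = 0
w4 = w1 OR w3 = 1 OR 0 = 1
w5 = w4 AND in5 = 1 AND 0 = 0
w6 = in4 AND w5 = 1 AND 0 = 0
So w6 = 0.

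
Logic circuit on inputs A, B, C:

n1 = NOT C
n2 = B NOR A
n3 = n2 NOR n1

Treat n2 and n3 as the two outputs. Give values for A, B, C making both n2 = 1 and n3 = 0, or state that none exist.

A=0, B=0, C=0

Check with A=0, B=0, C=0:
n1 = NOT C = NOT 0 = 1
n2 = B NOR A = 0 NOR 0 = 1
n3 = n2 NOR n1 = 1 NOR 1 = 0
So n2 = 1 and n3 = 0.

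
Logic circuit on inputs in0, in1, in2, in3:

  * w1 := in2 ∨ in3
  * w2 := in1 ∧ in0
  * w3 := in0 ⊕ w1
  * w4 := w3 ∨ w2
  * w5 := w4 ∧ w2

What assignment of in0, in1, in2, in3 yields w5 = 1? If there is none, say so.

in0=1, in1=1, in2=1, in3=0

w5 = w4 ∧ w2 must be 1, so both w4 = 1 and w2 = 1.
w4 = w3 ∨ w2 must be 1, so at least one of w3, w2 is 1.
w2 = in1 ∧ in0 must be 1, so both in1 = 1 and in0 = 1.
Check with in0=1, in1=1, in2=1, in3=0:
w1 = in2 ∨ in3 = 1 ∨ 0 = 1
w2 = in1 ∧ in0 = 1 ∧ 1 = 1
w3 = in0 ⊕ w1 = 1 ⊕ 1 = 0
w4 = w3 ∨ w2 = 0 ∨ 1 = 1
w5 = w4 ∧ w2 = 1 ∧ 1 = 1
So w5 = 1 as required.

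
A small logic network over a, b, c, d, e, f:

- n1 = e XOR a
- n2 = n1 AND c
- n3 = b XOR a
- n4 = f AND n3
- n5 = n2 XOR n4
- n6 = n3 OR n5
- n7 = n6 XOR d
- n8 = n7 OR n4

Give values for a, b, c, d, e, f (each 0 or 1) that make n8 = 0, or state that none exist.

n8 = n7 OR n4 must be 0, so both n7 = 0 and n4 = 0.
n7 = n6 XOR d must be 0, so n6 and d are equal.
Check with a=0, b=0, c=1, d=0, e=0, f=1:
n1 = e XOR a = 0 XOR 0 = 0
n2 = n1 AND c = 0 AND 1 = 0
n3 = b XOR a = 0 XOR 0 = 0
n4 = f AND n3 = 1 AND 0 = 0
n5 = n2 XOR n4 = 0 XOR 0 = 0
n6 = n3 OR n5 = 0 OR 0 = 0
n7 = n6 XOR d = 0 XOR 0 = 0
n8 = n7 OR n4 = 0 OR 0 = 0
So n8 = 0 as required.

a=0, b=0, c=1, d=0, e=0, f=1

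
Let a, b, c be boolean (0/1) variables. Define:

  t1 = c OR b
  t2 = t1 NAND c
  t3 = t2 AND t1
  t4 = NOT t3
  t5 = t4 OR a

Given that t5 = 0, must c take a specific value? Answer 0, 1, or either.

0

t5 = t4 OR a must be 0, so both t4 = 0 and a = 0.
t4 = NOT t3 must be 0, so t3 = 1.
t3 = t2 AND t1 must be 1, so both t2 = 1 and t1 = 1.
Every assignment with t5 = 0 has c = 0; there are 1 such assignment(s).
  a=0, b=1, c=0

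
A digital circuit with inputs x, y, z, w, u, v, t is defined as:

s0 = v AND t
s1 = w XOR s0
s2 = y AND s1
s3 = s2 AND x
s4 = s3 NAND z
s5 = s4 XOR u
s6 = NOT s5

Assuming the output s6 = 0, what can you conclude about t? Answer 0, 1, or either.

either

Both values of t occur among assignments with s6 = 0:
  t=0: x=0, y=0, z=0, w=0, u=0, v=0, t=0
  t=1: x=0, y=0, z=0, w=0, u=0, v=0, t=1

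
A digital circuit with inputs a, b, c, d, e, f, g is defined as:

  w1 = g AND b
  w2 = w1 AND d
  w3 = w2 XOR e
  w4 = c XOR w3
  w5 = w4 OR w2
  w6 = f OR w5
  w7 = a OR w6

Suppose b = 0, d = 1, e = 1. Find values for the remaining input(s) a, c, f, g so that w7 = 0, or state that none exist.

Check with b = 0, d = 1, e = 1 and a=0, c=1, f=0, g=0:
w1 = g AND b = 0 AND 0 = 0
w2 = w1 AND d = 0 AND 1 = 0
w3 = w2 XOR e = 0 XOR 1 = 1
w4 = c XOR w3 = 1 XOR 1 = 0
w5 = w4 OR w2 = 0 OR 0 = 0
w6 = f OR w5 = 0 OR 0 = 0
w7 = a OR w6 = 0 OR 0 = 0
So w7 = 0.

a=0 c=1 f=0 g=0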